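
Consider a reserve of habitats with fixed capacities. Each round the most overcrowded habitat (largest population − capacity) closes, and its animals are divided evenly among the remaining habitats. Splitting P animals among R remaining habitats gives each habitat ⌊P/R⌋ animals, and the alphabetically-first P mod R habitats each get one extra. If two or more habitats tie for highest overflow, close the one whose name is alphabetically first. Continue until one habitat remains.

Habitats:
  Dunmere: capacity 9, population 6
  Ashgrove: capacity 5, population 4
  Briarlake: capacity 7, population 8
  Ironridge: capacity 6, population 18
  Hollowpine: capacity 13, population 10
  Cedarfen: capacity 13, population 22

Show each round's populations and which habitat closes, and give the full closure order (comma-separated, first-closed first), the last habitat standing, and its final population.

Closure order: Ironridge, Cedarfen, Briarlake, Ashgrove, Dunmere
Last habitat: Hollowpine with 68 animals

Round 1: Ashgrove=4 Briarlake=8 Cedarfen=22 Dunmere=6 Hollowpine=10 Ironridge=18 → close Ironridge (overflow 12)
  18÷5 = 3 each, +1 to first 3
Round 2: Ashgrove=8 Briarlake=12 Cedarfen=26 Dunmere=9 Hollowpine=13 → close Cedarfen (overflow 13)
  26÷4 = 6 each, +1 to first 2
Round 3: Ashgrove=15 Briarlake=19 Dunmere=15 Hollowpine=19 → close Briarlake (overflow 12)
  19÷3 = 6 each, +1 to first 1
Round 4: Ashgrove=22 Dunmere=21 Hollowpine=25 → close Ashgrove (overflow 17)
  22÷2 = 11 each, +1 to first 0
Round 5: Dunmere=32 Hollowpine=36 → close Dunmere (overflow 23)
  32÷1 = 32 each, +1 to first 0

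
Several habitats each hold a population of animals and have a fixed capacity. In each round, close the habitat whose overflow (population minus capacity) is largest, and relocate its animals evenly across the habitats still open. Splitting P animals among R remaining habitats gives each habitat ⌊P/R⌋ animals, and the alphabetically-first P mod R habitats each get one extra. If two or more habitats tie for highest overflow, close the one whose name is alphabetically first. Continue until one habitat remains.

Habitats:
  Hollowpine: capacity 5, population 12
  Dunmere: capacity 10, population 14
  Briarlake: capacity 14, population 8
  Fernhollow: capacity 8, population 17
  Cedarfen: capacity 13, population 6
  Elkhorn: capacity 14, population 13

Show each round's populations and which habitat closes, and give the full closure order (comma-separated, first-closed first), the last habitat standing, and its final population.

Round 1: Briarlake=8 Cedarfen=6 Dunmere=14 Elkhorn=13 Fernhollow=17 Hollowpine=12 → close Fernhollow (overflow 9)
  17÷5 = 3 each, +1 to first 2
Round 2: Briarlake=12 Cedarfen=10 Dunmere=17 Elkhorn=16 Hollowpine=15 → close Hollowpine (overflow 10)
  15÷4 = 3 each, +1 to first 3
Round 3: Briarlake=16 Cedarfen=14 Dunmere=21 Elkhorn=19 → close Dunmere (overflow 11)
  21÷3 = 7 each, +1 to first 0
Round 4: Briarlake=23 Cedarfen=21 Elkhorn=26 → close Elkhorn (overflow 12)
  26÷2 = 13 each, +1 to first 0
Round 5: Briarlake=36 Cedarfen=34 → close Briarlake (overflow 22)
  36÷1 = 36 each, +1 to first 0

Closure order: Fernhollow, Hollowpine, Dunmere, Elkhorn, Briarlake
Last habitat: Cedarfen with 70 animals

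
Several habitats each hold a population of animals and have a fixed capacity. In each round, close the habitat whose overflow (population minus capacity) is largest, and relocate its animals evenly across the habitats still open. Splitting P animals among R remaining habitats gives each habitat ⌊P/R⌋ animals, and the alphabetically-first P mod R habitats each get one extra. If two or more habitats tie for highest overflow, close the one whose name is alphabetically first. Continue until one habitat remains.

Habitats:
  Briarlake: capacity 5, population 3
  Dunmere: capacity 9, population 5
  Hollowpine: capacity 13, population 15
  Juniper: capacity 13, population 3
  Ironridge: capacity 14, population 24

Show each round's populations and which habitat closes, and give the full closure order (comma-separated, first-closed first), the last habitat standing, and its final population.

Round 1: Briarlake=3 Dunmere=5 Hollowpine=15 Ironridge=24 Juniper=3 → close Ironridge (overflow 10)
  24÷4 = 6 each, +1 to first 0
Round 2: Briarlake=9 Dunmere=11 Hollowpine=21 Juniper=9 → close Hollowpine (overflow 8)
  21÷3 = 7 each, +1 to first 0
Round 3: Briarlake=16 Dunmere=18 Juniper=16 → close Briarlake (overflow 11)
  16÷2 = 8 each, +1 to first 0
Round 4: Dunmere=26 Juniper=24 → close Dunmere (overflow 17)
  26÷1 = 26 each, +1 to first 0

Closure order: Ironridge, Hollowpine, Briarlake, Dunmere
Last habitat: Juniper with 50 animals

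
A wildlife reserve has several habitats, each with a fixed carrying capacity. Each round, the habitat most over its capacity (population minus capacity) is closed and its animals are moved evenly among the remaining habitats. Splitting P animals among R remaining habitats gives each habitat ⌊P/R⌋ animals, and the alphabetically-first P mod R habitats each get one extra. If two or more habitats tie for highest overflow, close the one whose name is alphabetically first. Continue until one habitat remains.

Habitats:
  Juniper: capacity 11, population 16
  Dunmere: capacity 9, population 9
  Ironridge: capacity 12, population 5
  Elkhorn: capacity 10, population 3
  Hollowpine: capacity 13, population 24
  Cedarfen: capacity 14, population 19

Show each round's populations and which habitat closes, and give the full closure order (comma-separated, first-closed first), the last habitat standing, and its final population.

Round 1: Cedarfen=19 Dunmere=9 Elkhorn=3 Hollowpine=24 Ironridge=5 Juniper=16 → close Hollowpine (overflow 11)
  24÷5 = 4 each, +1 to first 4
Round 2: Cedarfen=24 Dunmere=14 Elkhorn=8 Ironridge=10 Juniper=20 → close Cedarfen (overflow 10)
  24÷4 = 6 each, +1 to first 0
Round 3: Dunmere=20 Elkhorn=14 Ironridge=16 Juniper=26 → close Juniper (overflow 15)
  26÷3 = 8 each, +1 to first 2
Round 4: Dunmere=29 Elkhorn=23 Ironridge=24 → close Dunmere (overflow 20)
  29÷2 = 14 each, +1 to first 1
Round 5: Elkhorn=38 Ironridge=38 → close Elkhorn (overflow 28)
  38÷1 = 38 each, +1 to first 0

Closure order: Hollowpine, Cedarfen, Juniper, Dunmere, Elkhorn
Last habitat: Ironridge with 76 animals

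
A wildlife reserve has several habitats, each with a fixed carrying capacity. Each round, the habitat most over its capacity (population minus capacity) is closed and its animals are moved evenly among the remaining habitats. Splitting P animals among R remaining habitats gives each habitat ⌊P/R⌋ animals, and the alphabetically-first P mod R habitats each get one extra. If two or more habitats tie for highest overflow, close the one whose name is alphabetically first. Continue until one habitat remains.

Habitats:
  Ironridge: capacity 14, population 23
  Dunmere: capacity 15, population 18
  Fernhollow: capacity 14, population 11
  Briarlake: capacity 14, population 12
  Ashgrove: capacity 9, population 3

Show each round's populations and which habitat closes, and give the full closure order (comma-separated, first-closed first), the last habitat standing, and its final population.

Closure order: Ironridge, Dunmere, Briarlake, Fernhollow
Last habitat: Ashgrove with 67 animals

Round 1: Ashgrove=3 Briarlake=12 Dunmere=18 Fernhollow=11 Ironridge=23 → close Ironridge (overflow 9)
  23÷4 = 5 each, +1 to first 3
Round 2: Ashgrove=9 Briarlake=18 Dunmere=24 Fernhollow=16 → close Dunmere (overflow 9)
  24÷3 = 8 each, +1 to first 0
Round 3: Ashgrove=17 Briarlake=26 Fernhollow=24 → close Briarlake (overflow 12)
  26÷2 = 13 each, +1 to first 0
Round 4: Ashgrove=30 Fernhollow=37 → close Fernhollow (overflow 23)
  37÷1 = 37 each, +1 to first 0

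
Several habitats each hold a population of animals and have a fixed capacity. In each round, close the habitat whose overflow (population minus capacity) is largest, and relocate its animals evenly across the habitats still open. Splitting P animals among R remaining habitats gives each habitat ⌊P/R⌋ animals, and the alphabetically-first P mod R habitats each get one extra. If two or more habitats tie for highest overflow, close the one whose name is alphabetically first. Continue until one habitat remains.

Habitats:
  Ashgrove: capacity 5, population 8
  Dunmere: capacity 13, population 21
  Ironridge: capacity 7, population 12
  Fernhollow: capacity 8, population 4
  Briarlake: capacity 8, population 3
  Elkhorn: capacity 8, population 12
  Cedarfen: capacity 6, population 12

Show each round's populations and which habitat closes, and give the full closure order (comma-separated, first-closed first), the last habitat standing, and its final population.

Round 1: Ashgrove=8 Briarlake=3 Cedarfen=12 Dunmere=21 Elkhorn=12 Fernhollow=4 Ironridge=12 → close Dunmere (overflow 8)
  21÷6 = 3 each, +1 to first 3
Round 2: Ashgrove=12 Briarlake=7 Cedarfen=16 Elkhorn=15 Fernhollow=7 Ironridge=15 → close Cedarfen (overflow 10)
  16÷5 = 3 each, +1 to first 1
Round 3: Ashgrove=16 Briarlake=10 Elkhorn=18 Fernhollow=10 Ironridge=18 → close Ashgrove (overflow 11)
  16÷4 = 4 each, +1 to first 0
Round 4: Briarlake=14 Elkhorn=22 Fernhollow=14 Ironridge=22 → close Ironridge (overflow 15)
  22÷3 = 7 each, +1 to first 1
Round 5: Briarlake=22 Elkhorn=29 Fernhollow=21 → close Elkhorn (overflow 21)
  29÷2 = 14 each, +1 to first 1
Round 6: Briarlake=37 Fernhollow=35 → close Briarlake (overflow 29)
  37÷1 = 37 each, +1 to first 0

Closure order: Dunmere, Cedarfen, Ashgrove, Ironridge, Elkhorn, Briarlake
Last habitat: Fernhollow with 72 animals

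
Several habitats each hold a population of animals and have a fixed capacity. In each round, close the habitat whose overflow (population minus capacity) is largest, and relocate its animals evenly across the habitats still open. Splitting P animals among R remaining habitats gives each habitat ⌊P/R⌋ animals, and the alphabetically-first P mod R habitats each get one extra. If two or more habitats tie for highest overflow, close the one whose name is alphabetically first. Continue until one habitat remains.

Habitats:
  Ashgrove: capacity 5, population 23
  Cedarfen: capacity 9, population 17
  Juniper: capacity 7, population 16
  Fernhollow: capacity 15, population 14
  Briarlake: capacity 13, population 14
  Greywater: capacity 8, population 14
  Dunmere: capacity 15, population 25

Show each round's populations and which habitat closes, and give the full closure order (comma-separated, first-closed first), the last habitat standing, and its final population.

Closure order: Ashgrove, Dunmere, Cedarfen, Greywater, Juniper, Briarlake
Last habitat: Fernhollow with 123 animals

Round 1: Ashgrove=23 Briarlake=14 Cedarfen=17 Dunmere=25 Fernhollow=14 Greywater=14 Juniper=16 → close Ashgrove (overflow 18)
  23÷6 = 3 each, +1 to first 5
Round 2: Briarlake=18 Cedarfen=21 Dunmere=29 Fernhollow=18 Greywater=18 Juniper=19 → close Dunmere (overflow 14)
  29÷5 = 5 each, +1 to first 4
Round 3: Briarlake=24 Cedarfen=27 Fernhollow=24 Greywater=24 Juniper=24 → close Cedarfen (overflow 18)
  27÷4 = 6 each, +1 to first 3
Round 4: Briarlake=31 Fernhollow=31 Greywater=31 Juniper=30 → close Greywater (overflow 23)
  31÷3 = 10 each, +1 to first 1
Round 5: Briarlake=42 Fernhollow=41 Juniper=40 → close Juniper (overflow 33)
  40÷2 = 20 each, +1 to first 0
Round 6: Briarlake=62 Fernhollow=61 → close Briarlake (overflow 49)
  62÷1 = 62 each, +1 to first 0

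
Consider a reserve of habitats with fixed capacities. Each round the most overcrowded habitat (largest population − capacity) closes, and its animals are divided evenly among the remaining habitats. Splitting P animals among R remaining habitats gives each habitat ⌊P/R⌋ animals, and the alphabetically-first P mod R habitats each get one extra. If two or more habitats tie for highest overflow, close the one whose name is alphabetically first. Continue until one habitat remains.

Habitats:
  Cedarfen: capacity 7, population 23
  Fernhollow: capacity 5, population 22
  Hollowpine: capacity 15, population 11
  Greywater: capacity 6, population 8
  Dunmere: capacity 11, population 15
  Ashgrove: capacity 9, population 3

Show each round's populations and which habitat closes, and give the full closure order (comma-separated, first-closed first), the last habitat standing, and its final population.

Closure order: Fernhollow, Cedarfen, Dunmere, Greywater, Ashgrove
Last habitat: Hollowpine with 82 animals

Round 1: Ashgrove=3 Cedarfen=23 Dunmere=15 Fernhollow=22 Greywater=8 Hollowpine=11 → close Fernhollow (overflow 17)
  22÷5 = 4 each, +1 to first 2
Round 2: Ashgrove=8 Cedarfen=28 Dunmere=19 Greywater=12 Hollowpine=15 → close Cedarfen (overflow 21)
  28÷4 = 7 each, +1 to first 0
Round 3: Ashgrove=15 Dunmere=26 Greywater=19 Hollowpine=22 → close Dunmere (overflow 15)
  26÷3 = 8 each, +1 to first 2
Round 4: Ashgrove=24 Greywater=28 Hollowpine=30 → close Greywater (overflow 22)
  28÷2 = 14 each, +1 to first 0
Round 5: Ashgrove=38 Hollowpine=44 → close Ashgrove (overflow 29)
  38÷1 = 38 each, +1 to first 0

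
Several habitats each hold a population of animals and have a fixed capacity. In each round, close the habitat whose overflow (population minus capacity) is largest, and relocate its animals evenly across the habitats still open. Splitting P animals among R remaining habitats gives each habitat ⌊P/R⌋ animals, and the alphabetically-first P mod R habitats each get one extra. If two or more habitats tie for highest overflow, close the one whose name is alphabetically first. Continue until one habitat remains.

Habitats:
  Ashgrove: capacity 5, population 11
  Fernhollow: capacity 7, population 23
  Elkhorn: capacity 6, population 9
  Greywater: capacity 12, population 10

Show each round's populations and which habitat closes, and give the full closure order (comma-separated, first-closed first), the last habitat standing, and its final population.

Closure order: Fernhollow, Ashgrove, Elkhorn
Last habitat: Greywater with 53 animals

Round 1: Ashgrove=11 Elkhorn=9 Fernhollow=23 Greywater=10 → close Fernhollow (overflow 16)
  23÷3 = 7 each, +1 to first 2
Round 2: Ashgrove=19 Elkhorn=17 Greywater=17 → close Ashgrove (overflow 14)
  19÷2 = 9 each, +1 to first 1
Round 3: Elkhorn=27 Greywater=26 → close Elkhorn (overflow 21)
  27÷1 = 27 each, +1 to first 0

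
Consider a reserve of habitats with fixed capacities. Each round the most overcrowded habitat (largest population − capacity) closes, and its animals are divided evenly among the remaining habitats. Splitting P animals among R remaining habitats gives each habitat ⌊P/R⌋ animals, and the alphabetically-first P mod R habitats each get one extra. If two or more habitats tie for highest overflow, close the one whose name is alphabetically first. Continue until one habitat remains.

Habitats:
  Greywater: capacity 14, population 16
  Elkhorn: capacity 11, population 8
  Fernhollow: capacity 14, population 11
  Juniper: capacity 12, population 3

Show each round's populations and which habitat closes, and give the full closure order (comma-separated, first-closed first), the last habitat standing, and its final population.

Closure order: Greywater, Elkhorn, Fernhollow
Last habitat: Juniper with 38 animals

Round 1: Elkhorn=8 Fernhollow=11 Greywater=16 Juniper=3 → close Greywater (overflow 2)
  16÷3 = 5 each, +1 to first 1
Round 2: Elkhorn=14 Fernhollow=16 Juniper=8 → close Elkhorn (overflow 3)
  14÷2 = 7 each, +1 to first 0
Round 3: Fernhollow=23 Juniper=15 → close Fernhollow (overflow 9)
  23÷1 = 23 each, +1 to first 0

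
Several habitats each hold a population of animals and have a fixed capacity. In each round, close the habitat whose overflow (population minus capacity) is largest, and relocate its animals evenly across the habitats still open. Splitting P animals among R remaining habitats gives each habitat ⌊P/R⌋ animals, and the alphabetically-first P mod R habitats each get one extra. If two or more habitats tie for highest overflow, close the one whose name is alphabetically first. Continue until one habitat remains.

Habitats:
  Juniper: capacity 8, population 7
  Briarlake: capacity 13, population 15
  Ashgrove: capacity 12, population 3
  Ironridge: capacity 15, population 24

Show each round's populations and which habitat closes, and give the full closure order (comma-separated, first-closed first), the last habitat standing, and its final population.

Round 1: Ashgrove=3 Briarlake=15 Ironridge=24 Juniper=7 → close Ironridge (overflow 9)
  24÷3 = 8 each, +1 to first 0
Round 2: Ashgrove=11 Briarlake=23 Juniper=15 → close Briarlake (overflow 10)
  23÷2 = 11 each, +1 to first 1
Round 3: Ashgrove=23 Juniper=26 → close Juniper (overflow 18)
  26÷1 = 26 each, +1 to first 0

Closure order: Ironridge, Briarlake, Juniper
Last habitat: Ashgrove with 49 animals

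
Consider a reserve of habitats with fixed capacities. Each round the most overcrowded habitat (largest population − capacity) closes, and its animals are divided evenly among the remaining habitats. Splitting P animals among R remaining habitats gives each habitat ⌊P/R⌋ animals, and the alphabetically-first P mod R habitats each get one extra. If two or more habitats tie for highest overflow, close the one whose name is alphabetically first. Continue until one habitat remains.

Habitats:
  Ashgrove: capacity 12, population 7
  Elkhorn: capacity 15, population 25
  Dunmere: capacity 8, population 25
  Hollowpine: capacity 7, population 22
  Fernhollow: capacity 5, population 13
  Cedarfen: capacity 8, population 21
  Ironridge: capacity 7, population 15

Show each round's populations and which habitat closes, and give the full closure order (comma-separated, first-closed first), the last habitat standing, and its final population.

Closure order: Dunmere, Hollowpine, Cedarfen, Elkhorn, Fernhollow, Ironridge
Last habitat: Ashgrove with 128 animals

Round 1: Ashgrove=7 Cedarfen=21 Dunmere=25 Elkhorn=25 Fernhollow=13 Hollowpine=22 Ironridge=15 → close Dunmere (overflow 17)
  25÷6 = 4 each, +1 to first 1
Round 2: Ashgrove=12 Cedarfen=25 Elkhorn=29 Fernhollow=17 Hollowpine=26 Ironridge=19 → close Hollowpine (overflow 19)
  26÷5 = 5 each, +1 to first 1
Round 3: Ashgrove=18 Cedarfen=30 Elkhorn=34 Fernhollow=22 Ironridge=24 → close Cedarfen (overflow 22)
  30÷4 = 7 each, +1 to first 2
Round 4: Ashgrove=26 Elkhorn=42 Fernhollow=29 Ironridge=31 → close Elkhorn (overflow 27)
  42÷3 = 14 each, +1 to first 0
Round 5: Ashgrove=40 Fernhollow=43 Ironridge=45 → close Fernhollow (overflow 38)
  43÷2 = 21 each, +1 to first 1
Round 6: Ashgrove=62 Ironridge=66 → close Ironridge (overflow 59)
  66÷1 = 66 each, +1 to first 0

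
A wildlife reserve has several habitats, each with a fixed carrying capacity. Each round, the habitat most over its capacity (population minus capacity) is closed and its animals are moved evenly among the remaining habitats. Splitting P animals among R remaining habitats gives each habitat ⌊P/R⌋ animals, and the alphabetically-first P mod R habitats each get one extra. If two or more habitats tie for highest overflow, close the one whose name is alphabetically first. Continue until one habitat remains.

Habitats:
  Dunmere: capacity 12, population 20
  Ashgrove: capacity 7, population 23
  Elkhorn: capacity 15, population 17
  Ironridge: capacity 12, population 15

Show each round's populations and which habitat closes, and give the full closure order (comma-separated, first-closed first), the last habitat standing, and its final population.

Round 1: Ashgrove=23 Dunmere=20 Elkhorn=17 Ironridge=15 → close Ashgrove (overflow 16)
  23÷3 = 7 each, +1 to first 2
Round 2: Dunmere=28 Elkhorn=25 Ironridge=22 → close Dunmere (overflow 16)
  28÷2 = 14 each, +1 to first 0
Round 3: Elkhorn=39 Ironridge=36 → close Elkhorn (overflow 24)
  39÷1 = 39 each, +1 to first 0

Closure order: Ashgrove, Dunmere, Elkhorn
Last habitat: Ironridge with 75 animals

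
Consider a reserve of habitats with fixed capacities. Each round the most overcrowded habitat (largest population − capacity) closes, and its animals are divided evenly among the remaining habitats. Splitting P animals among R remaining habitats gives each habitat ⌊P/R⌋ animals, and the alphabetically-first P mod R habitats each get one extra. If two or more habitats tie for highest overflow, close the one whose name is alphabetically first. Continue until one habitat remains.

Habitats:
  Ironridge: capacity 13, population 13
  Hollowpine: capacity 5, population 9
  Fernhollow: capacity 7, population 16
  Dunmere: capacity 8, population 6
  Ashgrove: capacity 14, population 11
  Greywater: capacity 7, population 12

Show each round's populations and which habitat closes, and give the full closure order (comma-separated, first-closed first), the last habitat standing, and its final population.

Closure order: Fernhollow, Greywater, Hollowpine, Ashgrove, Dunmere
Last habitat: Ironridge with 67 animals

Round 1: Ashgrove=11 Dunmere=6 Fernhollow=16 Greywater=12 Hollowpine=9 Ironridge=13 → close Fernhollow (overflow 9)
  16÷5 = 3 each, +1 to first 1
Round 2: Ashgrove=15 Dunmere=9 Greywater=15 Hollowpine=12 Ironridge=16 → close Greywater (overflow 8)
  15÷4 = 3 each, +1 to first 3
Round 3: Ashgrove=19 Dunmere=13 Hollowpine=16 Ironridge=19 → close Hollowpine (overflow 11)
  16÷3 = 5 each, +1 to first 1
Round 4: Ashgrove=25 Dunmere=18 Ironridge=24 → close Ashgrove (overflow 11)
  25÷2 = 12 each, +1 to first 1
Round 5: Dunmere=31 Ironridge=36 → close Dunmere (overflow 23)
  31÷1 = 31 each, +1 to first 0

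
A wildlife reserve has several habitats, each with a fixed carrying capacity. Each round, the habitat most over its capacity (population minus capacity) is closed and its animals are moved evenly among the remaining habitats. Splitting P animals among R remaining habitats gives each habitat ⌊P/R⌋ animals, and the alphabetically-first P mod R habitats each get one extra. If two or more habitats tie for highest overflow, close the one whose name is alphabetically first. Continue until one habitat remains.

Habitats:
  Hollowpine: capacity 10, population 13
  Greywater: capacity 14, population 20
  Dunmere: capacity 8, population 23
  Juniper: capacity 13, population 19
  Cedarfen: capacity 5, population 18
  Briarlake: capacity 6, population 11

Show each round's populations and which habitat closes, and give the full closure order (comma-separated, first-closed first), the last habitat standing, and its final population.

Closure order: Dunmere, Cedarfen, Greywater, Briarlake, Juniper
Last habitat: Hollowpine with 104 animals

Round 1: Briarlake=11 Cedarfen=18 Dunmere=23 Greywater=20 Hollowpine=13 Juniper=19 → close Dunmere (overflow 15)
  23÷5 = 4 each, +1 to first 3
Round 2: Briarlake=16 Cedarfen=23 Greywater=25 Hollowpine=17 Juniper=23 → close Cedarfen (overflow 18)
  23÷4 = 5 each, +1 to first 3
Round 3: Briarlake=22 Greywater=31 Hollowpine=23 Juniper=28 → close Greywater (overflow 17)
  31÷3 = 10 each, +1 to first 1
Round 4: Briarlake=33 Hollowpine=33 Juniper=38 → close Briarlake (overflow 27)
  33÷2 = 16 each, +1 to first 1
Round 5: Hollowpine=50 Juniper=54 → close Juniper (overflow 41)
  54÷1 = 54 each, +1 to first 0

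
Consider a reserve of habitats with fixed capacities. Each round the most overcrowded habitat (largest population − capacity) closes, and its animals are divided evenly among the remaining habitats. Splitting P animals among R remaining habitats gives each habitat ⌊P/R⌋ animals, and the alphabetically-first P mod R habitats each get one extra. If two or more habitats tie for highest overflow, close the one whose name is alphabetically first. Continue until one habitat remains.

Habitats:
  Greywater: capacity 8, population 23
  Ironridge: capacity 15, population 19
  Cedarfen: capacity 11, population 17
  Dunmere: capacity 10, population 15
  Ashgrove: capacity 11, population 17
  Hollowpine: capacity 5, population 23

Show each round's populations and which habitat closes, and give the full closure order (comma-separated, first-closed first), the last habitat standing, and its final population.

Round 1: Ashgrove=17 Cedarfen=17 Dunmere=15 Greywater=23 Hollowpine=23 Ironridge=19 → close Hollowpine (overflow 18)
  23÷5 = 4 each, +1 to first 3
Round 2: Ashgrove=22 Cedarfen=22 Dunmere=20 Greywater=27 Ironridge=23 → close Greywater (overflow 19)
  27÷4 = 6 each, +1 to first 3
Round 3: Ashgrove=29 Cedarfen=29 Dunmere=27 Ironridge=29 → close Ashgrove (overflow 18)
  29÷3 = 9 each, +1 to first 2
Round 4: Cedarfen=39 Dunmere=37 Ironridge=38 → close Cedarfen (overflow 28)
  39÷2 = 19 each, +1 to first 1
Round 5: Dunmere=57 Ironridge=57 → close Dunmere (overflow 47)
  57÷1 = 57 each, +1 to first 0

Closure order: Hollowpine, Greywater, Ashgrove, Cedarfen, Dunmere
Last habitat: Ironridge with 114 animals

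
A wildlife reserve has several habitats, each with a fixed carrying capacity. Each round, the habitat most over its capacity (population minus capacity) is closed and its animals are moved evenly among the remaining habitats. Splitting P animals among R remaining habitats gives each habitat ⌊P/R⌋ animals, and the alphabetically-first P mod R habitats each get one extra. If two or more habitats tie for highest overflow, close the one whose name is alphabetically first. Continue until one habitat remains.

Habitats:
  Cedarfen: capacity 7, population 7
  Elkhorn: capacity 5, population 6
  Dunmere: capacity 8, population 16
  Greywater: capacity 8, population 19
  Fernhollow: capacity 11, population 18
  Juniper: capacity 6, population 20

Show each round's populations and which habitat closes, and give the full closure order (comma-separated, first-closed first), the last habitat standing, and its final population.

Round 1: Cedarfen=7 Dunmere=16 Elkhorn=6 Fernhollow=18 Greywater=19 Juniper=20 → close Juniper (overflow 14)
  20÷5 = 4 each, +1 to first 0
Round 2: Cedarfen=11 Dunmere=20 Elkhorn=10 Fernhollow=22 Greywater=23 → close Greywater (overflow 15)
  23÷4 = 5 each, +1 to first 3
Round 3: Cedarfen=17 Dunmere=26 Elkhorn=16 Fernhollow=27 → close Dunmere (overflow 18)
  26÷3 = 8 each, +1 to first 2
Round 4: Cedarfen=26 Elkhorn=25 Fernhollow=35 → close Fernhollow (overflow 24)
  35÷2 = 17 each, +1 to first 1
Round 5: Cedarfen=44 Elkhorn=42 → close Cedarfen (overflow 37)
  44÷1 = 44 each, +1 to first 0

Closure order: Juniper, Greywater, Dunmere, Fernhollow, Cedarfen
Last habitat: Elkhorn with 86 animals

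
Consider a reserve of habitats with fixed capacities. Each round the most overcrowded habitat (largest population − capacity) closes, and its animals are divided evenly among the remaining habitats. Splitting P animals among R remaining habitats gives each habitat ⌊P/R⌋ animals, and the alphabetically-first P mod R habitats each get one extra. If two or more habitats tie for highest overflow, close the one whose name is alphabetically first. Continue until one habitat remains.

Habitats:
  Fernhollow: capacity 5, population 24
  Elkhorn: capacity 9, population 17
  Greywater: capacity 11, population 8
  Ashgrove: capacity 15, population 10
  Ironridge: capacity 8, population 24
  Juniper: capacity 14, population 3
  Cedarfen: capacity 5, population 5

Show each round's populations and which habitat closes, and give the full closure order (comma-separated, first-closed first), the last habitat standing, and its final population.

Closure order: Fernhollow, Ironridge, Elkhorn, Cedarfen, Ashgrove, Greywater
Last habitat: Juniper with 91 animals

Round 1: Ashgrove=10 Cedarfen=5 Elkhorn=17 Fernhollow=24 Greywater=8 Ironridge=24 Juniper=3 → close Fernhollow (overflow 19)
  24÷6 = 4 each, +1 to first 0
Round 2: Ashgrove=14 Cedarfen=9 Elkhorn=21 Greywater=12 Ironridge=28 Juniper=7 → close Ironridge (overflow 20)
  28÷5 = 5 each, +1 to first 3
Round 3: Ashgrove=20 Cedarfen=15 Elkhorn=27 Greywater=17 Juniper=12 → close Elkhorn (overflow 18)
  27÷4 = 6 each, +1 to first 3
Round 4: Ashgrove=27 Cedarfen=22 Greywater=24 Juniper=18 → close Cedarfen (overflow 17)
  22÷3 = 7 each, +1 to first 1
Round 5: Ashgrove=35 Greywater=31 Juniper=25 → close Ashgrove (overflow 20)
  35÷2 = 17 each, +1 to first 1
Round 6: Greywater=49 Juniper=42 → close Greywater (overflow 38)
  49÷1 = 49 each, +1 to first 0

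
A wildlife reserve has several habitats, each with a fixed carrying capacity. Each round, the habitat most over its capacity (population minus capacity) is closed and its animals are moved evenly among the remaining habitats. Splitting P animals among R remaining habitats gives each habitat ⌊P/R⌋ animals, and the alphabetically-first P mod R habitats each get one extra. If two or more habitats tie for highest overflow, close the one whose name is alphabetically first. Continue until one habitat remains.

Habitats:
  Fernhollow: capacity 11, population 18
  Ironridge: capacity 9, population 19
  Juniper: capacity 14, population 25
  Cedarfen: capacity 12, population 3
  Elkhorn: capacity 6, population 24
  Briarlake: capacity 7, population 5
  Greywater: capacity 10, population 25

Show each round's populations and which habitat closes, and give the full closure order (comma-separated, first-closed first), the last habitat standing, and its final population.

Closure order: Elkhorn, Greywater, Ironridge, Juniper, Fernhollow, Briarlake
Last habitat: Cedarfen with 119 animals

Round 1: Briarlake=5 Cedarfen=3 Elkhorn=24 Fernhollow=18 Greywater=25 Ironridge=19 Juniper=25 → close Elkhorn (overflow 18)
  24÷6 = 4 each, +1 to first 0
Round 2: Briarlake=9 Cedarfen=7 Fernhollow=22 Greywater=29 Ironridge=23 Juniper=29 → close Greywater (overflow 19)
  29÷5 = 5 each, +1 to first 4
Round 3: Briarlake=15 Cedarfen=13 Fernhollow=28 Ironridge=29 Juniper=34 → close Ironridge (overflow 20)
  29÷4 = 7 each, +1 to first 1
Round 4: Briarlake=23 Cedarfen=20 Fernhollow=35 Juniper=41 → close Juniper (overflow 27)
  41÷3 = 13 each, +1 to first 2
Round 5: Briarlake=37 Cedarfen=34 Fernhollow=48 → close Fernhollow (overflow 37)
  48÷2 = 24 each, +1 to first 0
Round 6: Briarlake=61 Cedarfen=58 → close Briarlake (overflow 54)
  61÷1 = 61 each, +1 to first 0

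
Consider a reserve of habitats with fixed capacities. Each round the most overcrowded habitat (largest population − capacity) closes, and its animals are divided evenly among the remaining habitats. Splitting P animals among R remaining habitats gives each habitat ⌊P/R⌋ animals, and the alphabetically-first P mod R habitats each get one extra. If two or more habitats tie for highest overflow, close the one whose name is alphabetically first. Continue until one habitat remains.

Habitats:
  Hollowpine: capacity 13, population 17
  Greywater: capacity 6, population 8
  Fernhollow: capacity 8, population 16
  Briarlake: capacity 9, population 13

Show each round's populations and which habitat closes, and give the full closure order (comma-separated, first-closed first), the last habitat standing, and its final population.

Round 1: Briarlake=13 Fernhollow=16 Greywater=8 Hollowpine=17 → close Fernhollow (overflow 8)
  16÷3 = 5 each, +1 to first 1
Round 2: Briarlake=19 Greywater=13 Hollowpine=22 → close Briarlake (overflow 10)
  19÷2 = 9 each, +1 to first 1
Round 3: Greywater=23 Hollowpine=31 → close Hollowpine (overflow 18)
  31÷1 = 31 each, +1 to first 0

Closure order: Fernhollow, Briarlake, Hollowpine
Last habitat: Greywater with 54 animals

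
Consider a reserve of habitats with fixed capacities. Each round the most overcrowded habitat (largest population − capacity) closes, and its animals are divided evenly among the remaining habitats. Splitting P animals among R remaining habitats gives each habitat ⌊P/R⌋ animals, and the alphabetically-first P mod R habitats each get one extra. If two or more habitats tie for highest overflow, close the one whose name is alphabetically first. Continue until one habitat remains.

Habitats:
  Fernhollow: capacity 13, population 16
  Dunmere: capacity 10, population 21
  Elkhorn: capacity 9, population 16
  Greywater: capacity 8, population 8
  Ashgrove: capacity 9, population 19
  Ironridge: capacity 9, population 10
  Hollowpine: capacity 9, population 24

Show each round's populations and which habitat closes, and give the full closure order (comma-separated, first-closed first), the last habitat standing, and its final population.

Closure order: Hollowpine, Dunmere, Ashgrove, Elkhorn, Fernhollow, Greywater
Last habitat: Ironridge with 114 animals

Round 1: Ashgrove=19 Dunmere=21 Elkhorn=16 Fernhollow=16 Greywater=8 Hollowpine=24 Ironridge=10 → close Hollowpine (overflow 15)
  24÷6 = 4 each, +1 to first 0
Round 2: Ashgrove=23 Dunmere=25 Elkhorn=20 Fernhollow=20 Greywater=12 Ironridge=14 → close Dunmere (overflow 15)
  25÷5 = 5 each, +1 to first 0
Round 3: Ashgrove=28 Elkhorn=25 Fernhollow=25 Greywater=17 Ironridge=19 → close Ashgrove (overflow 19)
  28÷4 = 7 each, +1 to first 0
Round 4: Elkhorn=32 Fernhollow=32 Greywater=24 Ironridge=26 → close Elkhorn (overflow 23)
  32÷3 = 10 each, +1 to first 2
Round 5: Fernhollow=43 Greywater=35 Ironridge=36 → close Fernhollow (overflow 30)
  43÷2 = 21 each, +1 to first 1
Round 6: Greywater=57 Ironridge=57 → close Greywater (overflow 49)
  57÷1 = 57 each, +1 to first 0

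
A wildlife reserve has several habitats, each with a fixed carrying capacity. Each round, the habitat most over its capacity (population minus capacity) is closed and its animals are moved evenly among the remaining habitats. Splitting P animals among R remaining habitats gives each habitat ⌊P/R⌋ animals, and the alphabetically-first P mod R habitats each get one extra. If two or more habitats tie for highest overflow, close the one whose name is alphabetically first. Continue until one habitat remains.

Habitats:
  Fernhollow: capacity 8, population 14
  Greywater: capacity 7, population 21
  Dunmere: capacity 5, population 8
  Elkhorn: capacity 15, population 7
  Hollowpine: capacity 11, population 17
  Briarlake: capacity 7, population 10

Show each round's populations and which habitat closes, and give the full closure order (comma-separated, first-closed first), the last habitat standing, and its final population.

Closure order: Greywater, Fernhollow, Hollowpine, Briarlake, Dunmere
Last habitat: Elkhorn with 77 animals

Round 1: Briarlake=10 Dunmere=8 Elkhorn=7 Fernhollow=14 Greywater=21 Hollowpine=17 → close Greywater (overflow 14)
  21÷5 = 4 each, +1 to first 1
Round 2: Briarlake=15 Dunmere=12 Elkhorn=11 Fernhollow=18 Hollowpine=21 → close Fernhollow (overflow 10)
  18÷4 = 4 each, +1 to first 2
Round 3: Briarlake=20 Dunmere=17 Elkhorn=15 Hollowpine=25 → close Hollowpine (overflow 14)
  25÷3 = 8 each, +1 to first 1
Round 4: Briarlake=29 Dunmere=25 Elkhorn=23 → close Briarlake (overflow 22)
  29÷2 = 14 each, +1 to first 1
Round 5: Dunmere=40 Elkhorn=37 → close Dunmere (overflow 35)
  40÷1 = 40 each, +1 to first 0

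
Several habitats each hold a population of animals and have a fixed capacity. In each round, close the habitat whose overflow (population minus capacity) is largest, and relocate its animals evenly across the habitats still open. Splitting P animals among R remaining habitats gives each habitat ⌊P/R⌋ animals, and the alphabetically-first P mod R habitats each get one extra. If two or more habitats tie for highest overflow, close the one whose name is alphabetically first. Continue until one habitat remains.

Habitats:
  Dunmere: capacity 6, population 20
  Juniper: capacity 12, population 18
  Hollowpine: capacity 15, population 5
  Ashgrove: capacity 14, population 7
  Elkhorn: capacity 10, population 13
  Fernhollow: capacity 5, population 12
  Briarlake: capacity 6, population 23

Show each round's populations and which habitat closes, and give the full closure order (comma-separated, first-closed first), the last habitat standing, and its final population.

Closure order: Briarlake, Dunmere, Fernhollow, Juniper, Elkhorn, Ashgrove
Last habitat: Hollowpine with 98 animals

Round 1: Ashgrove=7 Briarlake=23 Dunmere=20 Elkhorn=13 Fernhollow=12 Hollowpine=5 Juniper=18 → close Briarlake (overflow 17)
  23÷6 = 3 each, +1 to first 5
Round 2: Ashgrove=11 Dunmere=24 Elkhorn=17 Fernhollow=16 Hollowpine=9 Juniper=21 → close Dunmere (overflow 18)
  24÷5 = 4 each, +1 to first 4
Round 3: Ashgrove=16 Elkhorn=22 Fernhollow=21 Hollowpine=14 Juniper=25 → close Fernhollow (overflow 16)
  21÷4 = 5 each, +1 to first 1
Round 4: Ashgrove=22 Elkhorn=27 Hollowpine=19 Juniper=30 → close Juniper (overflow 18)
  30÷3 = 10 each, +1 to first 0
Round 5: Ashgrove=32 Elkhorn=37 Hollowpine=29 → close Elkhorn (overflow 27)
  37÷2 = 18 each, +1 to first 1
Round 6: Ashgrove=51 Hollowpine=47 → close Ashgrove (overflow 37)
  51÷1 = 51 each, +1 to first 0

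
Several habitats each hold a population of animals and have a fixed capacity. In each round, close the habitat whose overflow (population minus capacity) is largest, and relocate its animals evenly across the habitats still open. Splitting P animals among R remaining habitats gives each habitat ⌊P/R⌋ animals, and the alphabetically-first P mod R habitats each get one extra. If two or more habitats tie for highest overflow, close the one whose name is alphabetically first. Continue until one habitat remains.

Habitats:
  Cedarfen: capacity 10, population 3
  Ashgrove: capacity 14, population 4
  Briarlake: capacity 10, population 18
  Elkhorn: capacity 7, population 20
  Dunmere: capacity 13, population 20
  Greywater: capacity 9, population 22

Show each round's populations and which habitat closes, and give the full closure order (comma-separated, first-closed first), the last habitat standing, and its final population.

Round 1: Ashgrove=4 Briarlake=18 Cedarfen=3 Dunmere=20 Elkhorn=20 Greywater=22 → close Elkhorn (overflow 13)
  20÷5 = 4 each, +1 to first 0
Round 2: Ashgrove=8 Briarlake=22 Cedarfen=7 Dunmere=24 Greywater=26 → close Greywater (overflow 17)
  26÷4 = 6 each, +1 to first 2
Round 3: Ashgrove=15 Briarlake=29 Cedarfen=13 Dunmere=30 → close Briarlake (overflow 19)
  29÷3 = 9 each, +1 to first 2
Round 4: Ashgrove=25 Cedarfen=23 Dunmere=39 → close Dunmere (overflow 26)
  39÷2 = 19 each, +1 to first 1
Round 5: Ashgrove=45 Cedarfen=42 → close Cedarfen (overflow 32)
  42÷1 = 42 each, +1 to first 0

Closure order: Elkhorn, Greywater, Briarlake, Dunmere, Cedarfen
Last habitat: Ashgrove with 87 animals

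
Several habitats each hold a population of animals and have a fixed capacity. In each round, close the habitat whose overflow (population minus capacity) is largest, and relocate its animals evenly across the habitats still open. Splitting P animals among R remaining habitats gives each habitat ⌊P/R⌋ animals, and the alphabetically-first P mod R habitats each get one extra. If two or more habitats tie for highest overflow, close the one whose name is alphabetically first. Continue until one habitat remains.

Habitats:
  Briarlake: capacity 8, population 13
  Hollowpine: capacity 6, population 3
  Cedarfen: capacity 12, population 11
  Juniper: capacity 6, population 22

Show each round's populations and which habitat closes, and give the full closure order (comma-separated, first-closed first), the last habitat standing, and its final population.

Closure order: Juniper, Briarlake, Cedarfen
Last habitat: Hollowpine with 49 animals

Round 1: Briarlake=13 Cedarfen=11 Hollowpine=3 Juniper=22 → close Juniper (overflow 16)
  22÷3 = 7 each, +1 to first 1
Round 2: Briarlake=21 Cedarfen=18 Hollowpine=10 → close Briarlake (overflow 13)
  21÷2 = 10 each, +1 to first 1
Round 3: Cedarfen=29 Hollowpine=20 → close Cedarfen (overflow 17)
  29÷1 = 29 each, +1 to first 0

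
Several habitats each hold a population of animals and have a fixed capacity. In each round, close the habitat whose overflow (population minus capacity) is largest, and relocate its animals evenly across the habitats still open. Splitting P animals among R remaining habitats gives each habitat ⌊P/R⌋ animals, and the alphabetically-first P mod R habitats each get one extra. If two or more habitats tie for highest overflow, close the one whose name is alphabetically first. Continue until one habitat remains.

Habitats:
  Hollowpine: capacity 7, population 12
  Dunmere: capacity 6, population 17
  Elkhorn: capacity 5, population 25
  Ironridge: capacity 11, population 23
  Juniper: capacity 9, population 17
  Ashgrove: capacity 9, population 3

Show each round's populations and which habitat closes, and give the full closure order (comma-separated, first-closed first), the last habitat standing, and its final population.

Closure order: Elkhorn, Ironridge, Dunmere, Juniper, Hollowpine
Last habitat: Ashgrove with 97 animals

Round 1: Ashgrove=3 Dunmere=17 Elkhorn=25 Hollowpine=12 Ironridge=23 Juniper=17 → close Elkhorn (overflow 20)
  25÷5 = 5 each, +1 to first 0
Round 2: Ashgrove=8 Dunmere=22 Hollowpine=17 Ironridge=28 Juniper=22 → close Ironridge (overflow 17)
  28÷4 = 7 each, +1 to first 0
Round 3: Ashgrove=15 Dunmere=29 Hollowpine=24 Juniper=29 → close Dunmere (overflow 23)
  29÷3 = 9 each, +1 to first 2
Round 4: Ashgrove=25 Hollowpine=34 Juniper=38 → close Juniper (overflow 29)
  38÷2 = 19 each, +1 to first 0
Round 5: Ashgrove=44 Hollowpine=53 → close Hollowpine (overflow 46)
  53÷1 = 53 each, +1 to first 0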